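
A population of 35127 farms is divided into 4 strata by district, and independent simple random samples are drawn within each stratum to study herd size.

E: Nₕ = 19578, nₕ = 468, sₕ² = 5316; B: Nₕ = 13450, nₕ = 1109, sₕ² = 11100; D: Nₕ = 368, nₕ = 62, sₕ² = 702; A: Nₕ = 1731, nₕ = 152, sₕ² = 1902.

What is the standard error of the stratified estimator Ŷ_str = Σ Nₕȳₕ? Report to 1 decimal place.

Var(Ŷ_str) = Σₕ Nₕ²(1 − fₕ)sₕ²/nₕ.
E: 19578²·(1 − 468/19578)·5316/468 = 4.2497965 × 10^9.
B: 13450²·(1 − 1109/13450)·11100/1109 = 1.6613612 × 10^9.
D: 368²·(1 − 62/368)·702/62 = 1.2750132 × 10^6.
A: 1731²·(1 − 152/1731)·1902/152 = 3.4201576 × 10^7.
Sum = 5.9466343 × 10^9.
SE = √(5.9466343 × 10^9) = 77114.4.

77114.4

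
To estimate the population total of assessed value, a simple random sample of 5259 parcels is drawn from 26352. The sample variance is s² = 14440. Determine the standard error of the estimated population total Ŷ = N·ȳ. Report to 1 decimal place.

39066.8

Var(Ŷ) = N²·Var(ȳ) = N²·(1 − n/N)·s²/n.
f = 5259/26352 = 0.19956740; Var(ȳ) = 0.80043260·14440/5259 = 2.1978032.
Var(Ŷ) = 26352² · 2.1978032 = 1.5262159 × 10^9.
SE(Ŷ) = √(1.5262159 × 10^9) = 39066.8.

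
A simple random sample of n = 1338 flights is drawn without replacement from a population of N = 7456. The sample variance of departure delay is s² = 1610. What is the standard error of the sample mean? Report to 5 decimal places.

0.99366

Under SRS without replacement, Var(ȳ) = (1 − f)·s²/n with f = n/N = 1338/7456 = 0.17945279.
Var(ȳ) = (1 − 0.17945279)·1610/1338 = 0.82054721·1.2032885 = 0.98735501.
SE(ȳ) = √(0.98735501) = 0.99366.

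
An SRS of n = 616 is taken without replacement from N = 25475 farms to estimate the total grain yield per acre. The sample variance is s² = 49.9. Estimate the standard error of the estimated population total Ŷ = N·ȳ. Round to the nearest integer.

Var(Ŷ) = N²·Var(ȳ) = N²·(1 − n/N)·s²/n.
f = 616/25475 = 0.02418057; Var(ȳ) = 0.97581943·49.9/616 = 0.07904771.
Var(Ŷ) = 25475² · 0.07904771 = 5.1300037 × 10^7.
SE(Ŷ) = √(5.1300037 × 10^7) = 7162.

7162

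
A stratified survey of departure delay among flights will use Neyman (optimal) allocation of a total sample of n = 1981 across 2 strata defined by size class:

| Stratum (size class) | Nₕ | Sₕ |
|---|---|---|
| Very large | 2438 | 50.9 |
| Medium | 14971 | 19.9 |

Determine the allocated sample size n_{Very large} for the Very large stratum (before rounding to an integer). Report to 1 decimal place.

Neyman allocation: nₕ = n·NₕSₕ / Σⱼ NⱼSⱼ.
Σ NⱼSⱼ = 2438·50.9 + 14971·19.9 = 422017.1.
n_{Very large} = 1981·2438·50.9 / 422017.1 = 582.5.

582.5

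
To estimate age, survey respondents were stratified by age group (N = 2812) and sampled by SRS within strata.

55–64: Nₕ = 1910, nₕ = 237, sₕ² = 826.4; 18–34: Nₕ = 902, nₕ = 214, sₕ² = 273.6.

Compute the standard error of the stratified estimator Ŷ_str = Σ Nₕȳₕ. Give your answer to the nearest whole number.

Var(Ŷ_str) = Σₕ Nₕ²(1 − fₕ)sₕ²/nₕ.
55–64: 1910²·(1 − 237/1910)·826.4/237 = 1.1142208 × 10^7.
18–34: 902²·(1 − 214/902)·273.6/214 = 793409.32.
Sum = 1.1935617 × 10^7.
SE = √(1.1935617 × 10^7) = 3455.

3455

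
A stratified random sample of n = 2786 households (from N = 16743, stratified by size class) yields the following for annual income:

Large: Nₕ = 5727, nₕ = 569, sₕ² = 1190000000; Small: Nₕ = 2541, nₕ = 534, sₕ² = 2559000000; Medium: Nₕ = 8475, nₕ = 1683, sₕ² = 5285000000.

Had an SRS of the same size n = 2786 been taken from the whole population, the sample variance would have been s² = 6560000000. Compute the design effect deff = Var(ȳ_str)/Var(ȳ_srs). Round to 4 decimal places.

Var(ȳ_str) = Σ Wₕ²(1−fₕ)sₕ²/nₕ with Wₕ = Nₕ/16743:
  Large: (5727/16743)²·(1−569/5727)·1190000000/569 = 220382.27
  Small: (2541/16743)²·(1−534/2541)·2559000000/534 = 87179.528
  Medium: (8475/16743)²·(1−1683/8475)·5285000000/1683 = 644809.91
  → Var(ȳ_str) = 952371.71.
Var(ȳ_srs) = (1 − 2786/16743)·6560000000/2786 = 1.9628248 × 10^6.
deff = 952371.71 / (1.9628248 × 10^6) = 0.4852.

0.4852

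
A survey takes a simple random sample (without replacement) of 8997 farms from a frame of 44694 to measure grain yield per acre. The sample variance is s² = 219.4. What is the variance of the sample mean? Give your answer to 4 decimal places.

Under SRS without replacement, Var(ȳ) = (1 − f)·s²/n with f = n/N = 8997/44694 = 0.20130219.
Var(ȳ) = (1 − 0.20130219)·219.4/8997 = 0.79869781·0.024385906 = 0.01947697.

0.0195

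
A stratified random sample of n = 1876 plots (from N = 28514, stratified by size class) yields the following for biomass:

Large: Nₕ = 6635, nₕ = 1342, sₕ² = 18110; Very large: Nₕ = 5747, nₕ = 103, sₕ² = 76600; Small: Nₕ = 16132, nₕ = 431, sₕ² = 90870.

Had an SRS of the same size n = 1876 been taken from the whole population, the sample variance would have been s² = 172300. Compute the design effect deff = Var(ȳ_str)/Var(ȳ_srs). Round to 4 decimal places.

Var(ȳ_str) = Σ Wₕ²(1−fₕ)sₕ²/nₕ with Wₕ = Nₕ/28514:
  Large: (6635/28514)²·(1−1342/6635)·18110/1342 = 0.58289787
  Very large: (5747/28514)²·(1−103/5747)·76600/103 = 29.669037
  Small: (16132/28514)²·(1−431/16132)·90870/431 = 65.681414
  → Var(ȳ_str) = 95.933349.
Var(ȳ_srs) = (1 − 1876/28514)·172300/1876 = 85.801704.
deff = 95.933349 / 85.801704 = 1.1181.

1.1181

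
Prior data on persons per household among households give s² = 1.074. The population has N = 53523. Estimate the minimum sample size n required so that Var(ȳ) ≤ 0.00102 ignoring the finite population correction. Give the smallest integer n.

1053

Without fpc, n₀ = s²/D = 1.074/0.00102 = 1052.9412.
Rounding up, n = 1053.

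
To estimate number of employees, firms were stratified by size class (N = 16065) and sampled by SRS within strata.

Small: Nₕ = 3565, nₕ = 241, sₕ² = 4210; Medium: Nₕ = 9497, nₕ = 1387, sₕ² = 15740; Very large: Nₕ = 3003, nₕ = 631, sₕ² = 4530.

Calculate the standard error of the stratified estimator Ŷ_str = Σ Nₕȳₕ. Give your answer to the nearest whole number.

33648

Var(Ŷ_str) = Σₕ Nₕ²(1 − fₕ)sₕ²/nₕ.
Small: 3565²·(1 − 241/3565)·4210/241 = 2.0700727 × 10^8.
Medium: 9497²·(1 − 1387/9497)·15740/1387 = 8.7404856 × 10^8.
Very large: 3003²·(1 − 631/3003)·4530/631 = 5.1137425 × 10^7.
Sum = 1.1321933 × 10^9.
SE = √(1.1321933 × 10^9) = 33648.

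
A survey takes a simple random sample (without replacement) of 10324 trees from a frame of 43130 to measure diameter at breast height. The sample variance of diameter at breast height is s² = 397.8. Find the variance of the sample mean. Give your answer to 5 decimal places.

Under SRS without replacement, Var(ȳ) = (1 − f)·s²/n with f = n/N = 10324/43130 = 0.23936935.
Var(ȳ) = (1 − 0.23936935)·397.8/10324 = 0.76063065·0.038531577 = 0.029308298.

0.02931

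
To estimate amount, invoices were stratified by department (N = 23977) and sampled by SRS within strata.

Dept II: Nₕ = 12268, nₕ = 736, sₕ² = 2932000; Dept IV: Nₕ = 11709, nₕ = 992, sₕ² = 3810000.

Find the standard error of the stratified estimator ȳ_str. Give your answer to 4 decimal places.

Var(ȳ_str) = Σₕ Wₕ²(1 − fₕ)sₕ²/nₕ with Wₕ = Nₕ/N, N = 23977.
Dept II: Wₕ = 0.51165700; term = 0.51165700²·(1 − 0.05999348)·2932000/736 = 980.33581.
Dept IV: Wₕ = 0.48834300; term = 0.48834300²·(1 − 0.08472115)·3810000/992 = 838.33318.
Sum = 1818.669.
SE = √(1818.669) = 42.6459.

42.6459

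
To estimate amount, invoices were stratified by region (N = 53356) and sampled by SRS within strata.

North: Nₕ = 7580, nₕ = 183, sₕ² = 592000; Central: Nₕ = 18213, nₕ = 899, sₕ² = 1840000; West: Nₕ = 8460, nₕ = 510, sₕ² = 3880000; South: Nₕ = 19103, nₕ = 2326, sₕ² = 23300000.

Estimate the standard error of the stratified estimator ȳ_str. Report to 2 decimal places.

Var(ȳ_str) = Σₕ Wₕ²(1 − fₕ)sₕ²/nₕ with Wₕ = Nₕ/N, N = 53356.
North: Wₕ = 0.14206462; term = 0.14206462²·(1 − 0.02414248)·592000/183 = 63.713126.
Central: Wₕ = 0.34134868; term = 0.34134868²·(1 − 0.04936035)·1840000/899 = 226.70991.
West: Wₕ = 0.15855761; term = 0.15855761²·(1 − 0.06028369)·3880000/510 = 179.73494.
South: Wₕ = 0.35802909; term = 0.35802909²·(1 − 0.12176098)·23300000/2326 = 1127.7051.
Sum = 1597.8631.
SE = √(1597.8631) = 39.97.

39.97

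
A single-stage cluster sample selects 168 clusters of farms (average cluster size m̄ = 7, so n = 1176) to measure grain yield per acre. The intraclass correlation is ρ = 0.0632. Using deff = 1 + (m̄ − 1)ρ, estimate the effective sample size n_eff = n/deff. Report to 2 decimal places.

852.67

deff = 1 + (7 − 1)·0.0632 = 1 + 0.3792 = 1.3792.
n_eff = 1176 / 1.3792 = 852.67.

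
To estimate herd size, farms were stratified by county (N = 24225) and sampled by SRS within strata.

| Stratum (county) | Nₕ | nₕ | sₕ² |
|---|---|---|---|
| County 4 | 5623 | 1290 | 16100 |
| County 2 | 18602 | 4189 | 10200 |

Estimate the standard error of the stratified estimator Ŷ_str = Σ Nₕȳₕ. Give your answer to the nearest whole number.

30934

Var(Ŷ_str) = Σₕ Nₕ²(1 − fₕ)sₕ²/nₕ.
County 4: 5623²·(1 − 1290/5623)·16100/1290 = 3.0408356 × 10^8.
County 2: 18602²·(1 − 4189/18602)·10200/4189 = 6.5283561 × 10^8.
Sum = 9.5691917 × 10^8.
SE = √(9.5691917 × 10^8) = 30934.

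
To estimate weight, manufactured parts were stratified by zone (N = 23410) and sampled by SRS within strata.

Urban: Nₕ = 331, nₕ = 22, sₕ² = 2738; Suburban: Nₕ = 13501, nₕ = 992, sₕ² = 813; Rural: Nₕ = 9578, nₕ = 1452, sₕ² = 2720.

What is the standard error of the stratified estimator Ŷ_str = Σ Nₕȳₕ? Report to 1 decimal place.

17231.9

Var(Ŷ_str) = Σₕ Nₕ²(1 − fₕ)sₕ²/nₕ.
Urban: 331²·(1 − 22/331)·2738/22 = 1.2729086 × 10^7.
Suburban: 13501²·(1 − 992/13501)·813/992 = 1.3840998 × 10^8.
Rural: 9578²·(1 − 1452/9578)·2720/1452 = 1.457988 × 10^8.
Sum = 2.9693787 × 10^8.
SE = √(2.9693787 × 10^8) = 17231.9.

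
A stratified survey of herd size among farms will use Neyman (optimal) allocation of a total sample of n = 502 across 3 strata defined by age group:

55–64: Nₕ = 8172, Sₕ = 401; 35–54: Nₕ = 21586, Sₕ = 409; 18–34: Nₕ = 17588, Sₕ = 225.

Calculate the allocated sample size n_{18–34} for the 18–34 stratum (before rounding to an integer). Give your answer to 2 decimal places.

Neyman allocation: nₕ = n·NₕSₕ / Σⱼ NⱼSⱼ.
Σ NⱼSⱼ = 8172·401 + 21586·409 + 17588·225 = 1.6062946 × 10^7.
n_{18–34} = 502·17588·225 / (1.6062946 × 10^7) = 123.67.

123.67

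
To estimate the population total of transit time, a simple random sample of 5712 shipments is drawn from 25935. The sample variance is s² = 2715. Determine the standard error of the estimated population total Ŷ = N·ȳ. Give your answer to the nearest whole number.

15789

Var(Ŷ) = N²·Var(ȳ) = N²·(1 − n/N)·s²/n.
f = 5712/25935 = 0.22024291; Var(ȳ) = 0.77975709·2715/5712 = 0.37063034.
Var(Ŷ) = 25935² · 0.37063034 = 2.4929495 × 10^8.
SE(Ŷ) = √(2.4929495 × 10^8) = 15789.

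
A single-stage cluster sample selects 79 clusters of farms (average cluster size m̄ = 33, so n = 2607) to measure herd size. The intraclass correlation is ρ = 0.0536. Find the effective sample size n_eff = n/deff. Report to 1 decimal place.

deff = 1 + (33 − 1)·0.0536 = 1 + 1.7152 = 2.7152.
n_eff = 2607 / 2.7152 = 960.2.

960.2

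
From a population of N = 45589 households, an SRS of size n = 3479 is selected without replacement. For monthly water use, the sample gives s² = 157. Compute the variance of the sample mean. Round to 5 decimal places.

Under SRS without replacement, Var(ȳ) = (1 − f)·s²/n with f = n/N = 3479/45589 = 0.07631227.
Var(ȳ) = (1 − 0.07631227)·157/3479 = 0.92368773·0.04512791 = 0.041684097.

0.04168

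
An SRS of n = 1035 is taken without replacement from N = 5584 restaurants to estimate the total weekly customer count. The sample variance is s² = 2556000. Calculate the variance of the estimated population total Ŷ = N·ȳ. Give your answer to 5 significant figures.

Var(Ŷ) = N²·Var(ȳ) = N²·(1 − n/N)·s²/n.
f = 1035/5584 = 0.18535100; Var(ȳ) = 0.81464900·2556000/1035 = 2011.8288.
Var(Ŷ) = 5584² · 2011.8288 = 6.2730946 × 10^10.

6.2731 × 10^10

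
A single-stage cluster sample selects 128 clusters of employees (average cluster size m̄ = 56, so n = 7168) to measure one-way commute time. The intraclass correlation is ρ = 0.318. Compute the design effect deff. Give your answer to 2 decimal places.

deff = 1 + (56 − 1)·0.318 = 1 + 17.49 = 18.49.

18.49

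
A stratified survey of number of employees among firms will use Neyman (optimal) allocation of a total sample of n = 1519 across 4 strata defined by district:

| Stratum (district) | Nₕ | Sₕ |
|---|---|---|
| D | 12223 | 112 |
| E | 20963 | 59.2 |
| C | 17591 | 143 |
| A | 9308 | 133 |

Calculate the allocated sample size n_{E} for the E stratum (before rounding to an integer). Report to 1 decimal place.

Neyman allocation: nₕ = n·NₕSₕ / Σⱼ NⱼSⱼ.
Σ NⱼSⱼ = 12223·112 + 20963·59.2 + 17591·143 + 9308·133 = 6.3634626 × 10^6.
n_{E} = 1519·20963·59.2 / (6.3634626 × 10^6) = 296.2.

296.2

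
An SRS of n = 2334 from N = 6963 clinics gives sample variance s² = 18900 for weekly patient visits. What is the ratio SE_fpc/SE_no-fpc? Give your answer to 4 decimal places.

0.8154

f = n/N = 2334/6963 = 0.33520034.
SE_no-fpc = √(s²/n) = 2.8456434; SE_fpc = √((1−f)s²/n) = 2.3202024.
Ratio = √(1−f) = 0.81535247.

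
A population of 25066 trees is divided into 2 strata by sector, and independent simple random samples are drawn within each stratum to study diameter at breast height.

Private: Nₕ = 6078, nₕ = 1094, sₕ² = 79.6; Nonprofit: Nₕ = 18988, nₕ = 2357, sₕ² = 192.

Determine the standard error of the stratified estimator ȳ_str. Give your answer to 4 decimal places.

0.2108

Var(ȳ_str) = Σₕ Wₕ²(1 − fₕ)sₕ²/nₕ with Wₕ = Nₕ/N, N = 25066.
Private: Wₕ = 0.24247985; term = 0.24247985²·(1 − 0.17999342)·79.6/1094 = 0.0035080389.
Nonprofit: Wₕ = 0.75752015; term = 0.75752015²·(1 − 0.12413103)·192/2357 = 0.04094201.
Sum = 0.044450049.
SE = √(0.044450049) = 0.2108.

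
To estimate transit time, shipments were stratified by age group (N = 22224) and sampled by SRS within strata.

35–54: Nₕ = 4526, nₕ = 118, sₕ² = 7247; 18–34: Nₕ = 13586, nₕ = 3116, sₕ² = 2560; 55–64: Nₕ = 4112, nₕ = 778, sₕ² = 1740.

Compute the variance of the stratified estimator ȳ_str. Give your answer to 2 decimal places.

Var(ȳ_str) = Σₕ Wₕ²(1 − fₕ)sₕ²/nₕ with Wₕ = Nₕ/N, N = 22224.
35–54: Wₕ = 0.20365371; term = 0.20365371²·(1 − 0.02607159)·7247/118 = 2.4807782.
18–34: Wₕ = 0.61132109; term = 0.61132109²·(1 − 0.22935375)·2560/3116 = 0.23661177.
55–64: Wₕ = 0.18502520; term = 0.18502520²·(1 − 0.18920233)·1740/778 = 0.062078883.
Sum = 2.7794689.

2.78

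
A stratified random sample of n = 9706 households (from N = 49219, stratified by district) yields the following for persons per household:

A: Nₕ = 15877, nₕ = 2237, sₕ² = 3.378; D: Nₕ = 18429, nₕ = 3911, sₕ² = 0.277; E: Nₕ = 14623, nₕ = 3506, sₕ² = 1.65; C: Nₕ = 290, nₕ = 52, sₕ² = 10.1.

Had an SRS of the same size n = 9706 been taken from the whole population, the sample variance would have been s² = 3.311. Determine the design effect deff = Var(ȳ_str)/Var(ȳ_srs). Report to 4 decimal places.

0.6570

Var(ȳ_str) = Σ Wₕ²(1−fₕ)sₕ²/nₕ with Wₕ = Nₕ/49219:
  A: (15877/49219)²·(1−2237/15877)·3.378/2237 = 1.3499289 × 10^-4
  D: (18429/49219)²·(1−3911/18429)·0.277/3911 = 7.8223086 × 10^-6
  E: (14623/49219)²·(1−3506/14623)·1.65/3506 = 3.158134 × 10^-5
  C: (290/49219)²·(1−52/290)·10.1/52 = 5.5338504 × 10^-6
  → Var(ȳ_str) = 1.7993039 × 10^-4.
Var(ȳ_srs) = (1 − 9706/49219)·3.311/9706 = 2.7385843 × 10^-4.
deff = (1.7993039 × 10^-4) / (2.7385843 × 10^-4) = 0.6570.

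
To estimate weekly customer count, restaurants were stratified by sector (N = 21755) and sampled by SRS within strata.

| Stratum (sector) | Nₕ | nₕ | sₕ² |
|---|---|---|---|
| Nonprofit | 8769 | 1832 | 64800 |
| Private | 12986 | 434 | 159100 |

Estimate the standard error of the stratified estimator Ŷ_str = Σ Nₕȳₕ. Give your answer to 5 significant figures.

Var(Ŷ_str) = Σₕ Nₕ²(1 − fₕ)sₕ²/nₕ.
Nonprofit: 8769²·(1 − 1832/8769)·64800/1832 = 2.1516484 × 10^9.
Private: 12986²·(1 − 434/12986)·159100/434 = 5.9754247 × 10^10.
Sum = 6.1905895 × 10^10.
SE = √(6.1905895 × 10^10) = 248810.

248810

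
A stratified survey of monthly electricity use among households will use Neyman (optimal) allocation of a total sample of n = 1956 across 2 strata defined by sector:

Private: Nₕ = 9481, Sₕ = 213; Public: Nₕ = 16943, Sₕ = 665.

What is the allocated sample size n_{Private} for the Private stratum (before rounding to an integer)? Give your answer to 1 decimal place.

297.3

Neyman allocation: nₕ = n·NₕSₕ / Σⱼ NⱼSⱼ.
Σ NⱼSⱼ = 9481·213 + 16943·665 = 1.3286548 × 10^7.
n_{Private} = 1956·9481·213 / (1.3286548 × 10^7) = 297.3.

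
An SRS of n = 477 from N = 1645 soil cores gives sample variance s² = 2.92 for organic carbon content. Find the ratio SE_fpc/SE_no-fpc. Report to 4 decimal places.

f = n/N = 477/1645 = 0.28996960.
SE_no-fpc = √(s²/n) = 0.078240612; SE_fpc = √((1−f)s²/n) = 0.065928122.
Ratio = √(1−f) = 0.84263301.

0.8426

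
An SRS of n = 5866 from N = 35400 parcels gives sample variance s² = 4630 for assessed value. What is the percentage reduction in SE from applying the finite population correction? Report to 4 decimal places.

8.6603

f = n/N = 5866/35400 = 0.16570621.
SE_no-fpc = √(s²/n) = 0.88842233; SE_fpc = √((1−f)s²/n) = 0.81148215.
Ratio = √(1−f) = 0.91339684. Reduction = 100·(1 − 0.91339684) = 8.6603%.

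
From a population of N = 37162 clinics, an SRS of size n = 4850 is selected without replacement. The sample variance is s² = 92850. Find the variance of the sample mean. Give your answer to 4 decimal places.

16.6458

Under SRS without replacement, Var(ȳ) = (1 − f)·s²/n with f = n/N = 4850/37162 = 0.13050966.
Var(ȳ) = (1 − 0.13050966)·92850/4850 = 0.86949034·19.14433 = 16.64581.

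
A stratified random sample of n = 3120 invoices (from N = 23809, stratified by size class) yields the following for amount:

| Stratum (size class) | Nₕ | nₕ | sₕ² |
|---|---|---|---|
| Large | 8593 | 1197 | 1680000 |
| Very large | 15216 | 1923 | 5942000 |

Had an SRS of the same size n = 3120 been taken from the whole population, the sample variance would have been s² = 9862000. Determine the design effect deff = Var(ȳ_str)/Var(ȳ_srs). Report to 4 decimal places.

Var(ȳ_str) = Σ Wₕ²(1−fₕ)sₕ²/nₕ with Wₕ = Nₕ/23809:
  Large: (8593/23809)²·(1−1197/8593)·1680000/1197 = 157.35282
  Very large: (15216/23809)²·(1−1923/15216)·5942000/1923 = 1102.5405
  → Var(ȳ_str) = 1259.8933.
Var(ȳ_srs) = (1 − 3120/23809)·9862000/3120 = 2746.6843.
deff = 1259.8933 / 2746.6843 = 0.4587.

0.4587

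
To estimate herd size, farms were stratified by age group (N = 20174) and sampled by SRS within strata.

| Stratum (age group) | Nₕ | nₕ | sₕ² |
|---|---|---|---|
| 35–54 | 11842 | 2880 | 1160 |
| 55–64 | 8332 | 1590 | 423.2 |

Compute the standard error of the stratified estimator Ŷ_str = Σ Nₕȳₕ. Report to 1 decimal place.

Var(Ŷ_str) = Σₕ Nₕ²(1 − fₕ)sₕ²/nₕ.
35–54: 11842²·(1 − 2880/11842)·1160/2880 = 4.2746002 × 10^7.
55–64: 8332²·(1 − 1590/8332)·423.2/1590 = 1.4951561 × 10^7.
Sum = 5.7697563 × 10^7.
SE = √(5.7697563 × 10^7) = 7595.9.

7595.9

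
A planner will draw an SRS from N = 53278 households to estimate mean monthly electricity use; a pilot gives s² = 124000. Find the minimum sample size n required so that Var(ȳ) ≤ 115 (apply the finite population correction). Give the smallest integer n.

Without fpc, n₀ = s²/D = 124000/115 = 1078.2609.
With fpc, (1 − n/N)·s²/n ≤ D requires n ≥ n₀/(1 + n₀/N) = 1078.2609/(1 + 1078.2609/53278) = 1056.8715.
Rounding up, n = 1057.

1057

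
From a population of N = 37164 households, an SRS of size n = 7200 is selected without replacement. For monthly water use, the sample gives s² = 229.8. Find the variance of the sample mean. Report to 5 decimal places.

0.02573

Under SRS without replacement, Var(ȳ) = (1 − f)·s²/n with f = n/N = 7200/37164 = 0.19373587.
Var(ȳ) = (1 − 0.19373587)·229.8/7200 = 0.80626413·0.031916667 = 0.025733263.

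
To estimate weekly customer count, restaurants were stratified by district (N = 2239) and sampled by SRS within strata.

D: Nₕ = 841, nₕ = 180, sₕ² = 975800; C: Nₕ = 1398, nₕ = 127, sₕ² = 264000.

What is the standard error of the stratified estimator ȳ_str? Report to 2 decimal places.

36.58

Var(ȳ_str) = Σₕ Wₕ²(1 − fₕ)sₕ²/nₕ with Wₕ = Nₕ/N, N = 2239.
D: Wₕ = 0.37561411; term = 0.37561411²·(1 − 0.21403092)·975800/180 = 601.1427.
C: Wₕ = 0.62438589; term = 0.62438589²·(1 − 0.09084406)·264000/127 = 736.79173.
Sum = 1337.9344.
SE = √(1337.9344) = 36.58.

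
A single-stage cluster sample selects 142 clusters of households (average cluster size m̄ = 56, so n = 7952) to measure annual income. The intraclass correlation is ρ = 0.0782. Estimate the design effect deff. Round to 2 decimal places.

deff = 1 + (56 − 1)·0.0782 = 1 + 4.301 = 5.301.

5.30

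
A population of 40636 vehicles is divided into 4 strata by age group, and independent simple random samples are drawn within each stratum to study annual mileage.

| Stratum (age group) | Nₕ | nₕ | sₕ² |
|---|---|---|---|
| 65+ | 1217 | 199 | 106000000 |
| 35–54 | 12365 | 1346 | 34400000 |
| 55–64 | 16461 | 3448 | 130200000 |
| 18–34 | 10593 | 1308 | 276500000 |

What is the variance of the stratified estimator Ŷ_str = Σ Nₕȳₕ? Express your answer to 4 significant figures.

Var(Ŷ_str) = Σₕ Nₕ²(1 − fₕ)sₕ²/nₕ.
65+: 1217²·(1 − 199/1217)·106000000/199 = 6.5991978 × 10^11.
35–54: 12365²·(1 − 1346/12365)·34400000/1346 = 3.4821677 × 10^12.
55–64: 16461²·(1 − 3448/16461)·130200000/3448 = 8.0886747 × 10^12.
18–34: 10593²·(1 − 1308/10593)·276500000/1308 = 2.0791617 × 10^13.
Sum = 3.3022379 × 10^13.

3.302 × 10^13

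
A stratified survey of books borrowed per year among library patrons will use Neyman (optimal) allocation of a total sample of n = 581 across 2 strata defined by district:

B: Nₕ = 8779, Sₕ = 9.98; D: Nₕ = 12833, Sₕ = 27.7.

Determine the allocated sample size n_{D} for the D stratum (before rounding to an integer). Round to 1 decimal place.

466.1

Neyman allocation: nₕ = n·NₕSₕ / Σⱼ NⱼSⱼ.
Σ NⱼSⱼ = 8779·9.98 + 12833·27.7 = 443088.52.
n_{D} = 581·12833·27.7 / 443088.52 = 466.1.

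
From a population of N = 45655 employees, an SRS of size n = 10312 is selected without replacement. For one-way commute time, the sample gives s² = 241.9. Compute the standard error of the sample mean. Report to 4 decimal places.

0.1348

Under SRS without replacement, Var(ȳ) = (1 − f)·s²/n with f = n/N = 10312/45655 = 0.22586792.
Var(ȳ) = (1 − 0.22586792)·241.9/10312 = 0.77413208·0.023458107 = 0.018159673.
SE(ȳ) = √(0.018159673) = 0.1348.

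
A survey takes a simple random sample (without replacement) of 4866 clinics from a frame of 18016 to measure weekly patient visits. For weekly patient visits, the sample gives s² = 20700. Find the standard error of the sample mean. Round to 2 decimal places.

1.76

Under SRS without replacement, Var(ȳ) = (1 − f)·s²/n with f = n/N = 4866/18016 = 0.27009325.
Var(ȳ) = (1 − 0.27009325)·20700/4866 = 0.72990675·4.2540074 = 3.1050287.
SE(ȳ) = √(3.1050287) = 1.76.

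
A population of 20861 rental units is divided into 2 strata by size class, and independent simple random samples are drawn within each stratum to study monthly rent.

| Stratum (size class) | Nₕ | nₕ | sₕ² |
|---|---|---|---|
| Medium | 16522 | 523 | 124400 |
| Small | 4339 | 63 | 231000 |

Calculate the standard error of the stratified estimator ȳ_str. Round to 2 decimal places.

Var(ȳ_str) = Σₕ Wₕ²(1 − fₕ)sₕ²/nₕ with Wₕ = Nₕ/N, N = 20861.
Medium: Wₕ = 0.79200422; term = 0.79200422²·(1 − 0.03165476)·124400/523 = 144.47873.
Small: Wₕ = 0.20799578; term = 0.20799578²·(1 − 0.01451947)·231000/63 = 156.32503.
Sum = 300.80376.
SE = √(300.80376) = 17.34.

17.34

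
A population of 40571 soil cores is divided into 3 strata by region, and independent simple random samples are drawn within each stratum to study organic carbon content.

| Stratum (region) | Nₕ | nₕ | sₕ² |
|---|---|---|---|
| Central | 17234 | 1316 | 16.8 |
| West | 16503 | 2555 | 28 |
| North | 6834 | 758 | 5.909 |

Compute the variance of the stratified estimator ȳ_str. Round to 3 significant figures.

0.00386

Var(ȳ_str) = Σₕ Wₕ²(1 − fₕ)sₕ²/nₕ with Wₕ = Nₕ/N, N = 40571.
Central: Wₕ = 0.42478618; term = 0.42478618²·(1 − 0.07636068)·16.8/1316 = 0.0021276322.
West: Wₕ = 0.40676838; term = 0.40676838²·(1 − 0.15482034)·28/2555 = 0.0015325355.
North: Wₕ = 0.16844544; term = 0.16844544²·(1 − 0.11091601)·5.909/758 = 1.966555 × 10^-4.
Sum = 0.0038568232.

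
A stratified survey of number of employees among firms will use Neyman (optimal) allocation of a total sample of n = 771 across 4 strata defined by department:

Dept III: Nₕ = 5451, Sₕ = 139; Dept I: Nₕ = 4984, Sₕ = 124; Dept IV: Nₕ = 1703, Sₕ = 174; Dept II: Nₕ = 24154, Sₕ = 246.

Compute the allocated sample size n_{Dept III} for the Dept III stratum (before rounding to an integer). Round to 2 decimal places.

76.73

Neyman allocation: nₕ = n·NₕSₕ / Σⱼ NⱼSⱼ.
Σ NⱼSⱼ = 5451·139 + 4984·124 + 1703·174 + 24154·246 = 7.613911 × 10^6.
n_{Dept III} = 771·5451·139 / (7.613911 × 10^6) = 76.73.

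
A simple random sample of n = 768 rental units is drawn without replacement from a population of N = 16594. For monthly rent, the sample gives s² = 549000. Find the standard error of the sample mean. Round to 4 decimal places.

26.1105

Under SRS without replacement, Var(ȳ) = (1 − f)·s²/n with f = n/N = 768/16594 = 0.04628179.
Var(ȳ) = (1 − 0.04628179)·549000/768 = 0.95371821·714.84375 = 681.7595.
SE(ȳ) = √(681.7595) = 26.1105.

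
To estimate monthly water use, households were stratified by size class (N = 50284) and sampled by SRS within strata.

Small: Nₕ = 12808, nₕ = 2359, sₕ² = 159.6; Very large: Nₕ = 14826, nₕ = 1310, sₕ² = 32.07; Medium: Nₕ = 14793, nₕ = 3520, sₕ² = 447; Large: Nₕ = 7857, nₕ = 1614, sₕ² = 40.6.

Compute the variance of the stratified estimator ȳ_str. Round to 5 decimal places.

0.01438

Var(ȳ_str) = Σₕ Wₕ²(1 − fₕ)sₕ²/nₕ with Wₕ = Nₕ/N, N = 50284.
Small: Wₕ = 0.25471323; term = 0.25471323²·(1 − 0.18418176)·159.6/2359 = 0.0035809756.
Very large: Wₕ = 0.29484528; term = 0.29484528²·(1 − 0.08835829)·32.07/1310 = 0.0019401719.
Medium: Wₕ = 0.29418901; term = 0.29418901²·(1 − 0.23795038)·447/3520 = 0.0083753119.
Large: Wₕ = 0.15625249; term = 0.15625249²·(1 − 0.20542192)·40.6/1614 = 4.8799228 × 10^-4.
Sum = 0.014384452.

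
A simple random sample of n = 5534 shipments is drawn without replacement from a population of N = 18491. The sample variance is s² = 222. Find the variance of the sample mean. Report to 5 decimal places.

Under SRS without replacement, Var(ȳ) = (1 − f)·s²/n with f = n/N = 5534/18491 = 0.29928073.
Var(ȳ) = (1 − 0.29928073)·222/5534 = 0.70071927·0.040115649 = 0.028109808.

0.02811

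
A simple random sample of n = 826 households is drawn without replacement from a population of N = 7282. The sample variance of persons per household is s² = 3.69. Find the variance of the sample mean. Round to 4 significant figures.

Under SRS without replacement, Var(ȳ) = (1 − f)·s²/n with f = n/N = 826/7282 = 0.11343038.
Var(ȳ) = (1 − 0.11343038)·3.69/826 = 0.88656962·0.0044673123 = 0.0039605834.

0.003961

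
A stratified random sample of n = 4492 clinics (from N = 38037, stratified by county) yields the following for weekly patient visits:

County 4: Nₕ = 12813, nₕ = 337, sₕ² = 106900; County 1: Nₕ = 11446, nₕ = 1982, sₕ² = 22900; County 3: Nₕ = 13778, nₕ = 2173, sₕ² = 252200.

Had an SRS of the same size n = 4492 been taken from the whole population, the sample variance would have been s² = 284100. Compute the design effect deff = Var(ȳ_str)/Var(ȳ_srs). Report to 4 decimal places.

Var(ȳ_str) = Σ Wₕ²(1−fₕ)sₕ²/nₕ with Wₕ = Nₕ/38037:
  County 4: (12813/38037)²·(1−337/12813)·106900/337 = 35.047858
  County 1: (11446/38037)²·(1−1982/11446)·22900/1982 = 0.86506311
  County 3: (13778/38037)²·(1−2173/13778)·252200/2173 = 12.826382
  → Var(ȳ_str) = 48.739303.
Var(ȳ_srs) = (1 − 4492/38037)·284100/4492 = 55.776727.
deff = 48.739303 / 55.776727 = 0.8738.

0.8738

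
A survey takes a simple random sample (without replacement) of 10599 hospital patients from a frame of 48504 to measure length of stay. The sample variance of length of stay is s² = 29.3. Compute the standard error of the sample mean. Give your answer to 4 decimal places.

Under SRS without replacement, Var(ȳ) = (1 − f)·s²/n with f = n/N = 10599/48504 = 0.21851806.
Var(ȳ) = (1 − 0.21851806)·29.3/10599 = 0.78148194·0.0027644117 = 0.0021603378.
SE(ȳ) = √(0.0021603378) = 0.0465.

0.0465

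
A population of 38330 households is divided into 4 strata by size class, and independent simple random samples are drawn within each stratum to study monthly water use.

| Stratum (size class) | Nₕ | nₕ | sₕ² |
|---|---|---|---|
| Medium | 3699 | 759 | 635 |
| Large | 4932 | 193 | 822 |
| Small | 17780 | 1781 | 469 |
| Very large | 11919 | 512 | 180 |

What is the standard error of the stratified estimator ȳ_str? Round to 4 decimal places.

0.3968

Var(ȳ_str) = Σₕ Wₕ²(1 − fₕ)sₕ²/nₕ with Wₕ = Nₕ/N, N = 38330.
Medium: Wₕ = 0.09650404; term = 0.09650404²·(1 − 0.20519059)·635/759 = 0.0061927846.
Large: Wₕ = 0.12867206; term = 0.12867206²·(1 − 0.03913220)·822/193 = 0.067755826.
Small: Wₕ = 0.46386642; term = 0.46386642²·(1 − 0.10016873)·469/1781 = 0.05098658.
Very large: Wₕ = 0.31095747; term = 0.31095747²·(1 − 0.04295662)·180/512 = 0.032533903.
Sum = 0.15746909.
SE = √(0.15746909) = 0.3968.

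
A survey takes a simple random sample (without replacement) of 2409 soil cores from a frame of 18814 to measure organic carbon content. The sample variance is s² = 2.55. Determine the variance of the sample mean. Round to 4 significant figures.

9.230 × 10^-4

Under SRS without replacement, Var(ȳ) = (1 − f)·s²/n with f = n/N = 2409/18814 = 0.12804295.
Var(ȳ) = (1 − 0.12804295)·2.55/2409 = 0.87195705·0.0010585305 = 9.2299314 × 10^-4.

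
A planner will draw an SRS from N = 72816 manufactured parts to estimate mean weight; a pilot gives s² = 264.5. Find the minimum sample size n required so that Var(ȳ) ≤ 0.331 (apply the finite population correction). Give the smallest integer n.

Without fpc, n₀ = s²/D = 264.5/0.331 = 799.0937.
With fpc, (1 − n/N)·s²/n ≤ D requires n ≥ n₀/(1 + n₀/N) = 799.0937/(1 + 799.0937/72816) = 790.4195.
Rounding up, n = 791.

791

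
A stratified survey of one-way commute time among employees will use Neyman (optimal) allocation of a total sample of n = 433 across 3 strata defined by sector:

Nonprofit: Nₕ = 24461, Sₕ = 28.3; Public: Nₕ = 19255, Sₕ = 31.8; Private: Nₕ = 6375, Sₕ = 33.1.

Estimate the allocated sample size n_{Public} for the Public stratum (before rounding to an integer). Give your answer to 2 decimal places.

Neyman allocation: nₕ = n·NₕSₕ / Σⱼ NⱼSⱼ.
Σ NⱼSⱼ = 24461·28.3 + 19255·31.8 + 6375·33.1 = 1.5155678 × 10^6.
n_{Public} = 433·19255·31.8 / (1.5155678 × 10^6) = 174.94.

174.94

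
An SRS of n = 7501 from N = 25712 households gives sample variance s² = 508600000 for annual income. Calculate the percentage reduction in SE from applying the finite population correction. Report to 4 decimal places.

15.8413

f = n/N = 7501/25712 = 0.29173149.
SE_no-fpc = √(s²/n) = 260.39257; SE_fpc = √((1−f)s²/n) = 219.14298.
Ratio = √(1−f) = 0.84158690. Reduction = 100·(1 − 0.84158690) = 15.8413%.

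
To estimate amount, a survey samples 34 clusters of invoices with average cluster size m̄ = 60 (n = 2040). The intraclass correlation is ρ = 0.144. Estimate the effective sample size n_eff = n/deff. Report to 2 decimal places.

214.83

deff = 1 + (60 − 1)·0.144 = 1 + 8.496 = 9.496.
n_eff = 2040 / 9.496 = 214.83.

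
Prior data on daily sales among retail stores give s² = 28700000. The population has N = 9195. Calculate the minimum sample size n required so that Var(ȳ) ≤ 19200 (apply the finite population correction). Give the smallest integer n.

Without fpc, n₀ = s²/D = 28700000/19200 = 1494.7917.
With fpc, (1 − n/N)·s²/n ≤ D requires n ≥ n₀/(1 + n₀/N) = 1494.7917/(1 + 1494.7917/9195) = 1285.7696.
Rounding up, n = 1286.

1286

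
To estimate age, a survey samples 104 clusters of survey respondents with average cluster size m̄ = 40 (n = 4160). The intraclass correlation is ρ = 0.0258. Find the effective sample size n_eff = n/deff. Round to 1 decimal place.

2073.6

deff = 1 + (40 − 1)·0.0258 = 1 + 1.0062 = 2.0062.
n_eff = 4160 / 2.0062 = 2073.6.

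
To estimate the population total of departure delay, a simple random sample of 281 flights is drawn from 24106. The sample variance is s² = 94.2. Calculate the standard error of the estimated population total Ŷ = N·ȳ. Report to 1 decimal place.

13875.6

Var(Ŷ) = N²·Var(ȳ) = N²·(1 − n/N)·s²/n.
f = 281/24106 = 0.01165685; Var(ȳ) = 0.98834315·94.2/281 = 0.33132358.
Var(Ŷ) = 24106² · 0.33132358 = 1.9253188 × 10^8.
SE(Ŷ) = √(1.9253188 × 10^8) = 13875.6.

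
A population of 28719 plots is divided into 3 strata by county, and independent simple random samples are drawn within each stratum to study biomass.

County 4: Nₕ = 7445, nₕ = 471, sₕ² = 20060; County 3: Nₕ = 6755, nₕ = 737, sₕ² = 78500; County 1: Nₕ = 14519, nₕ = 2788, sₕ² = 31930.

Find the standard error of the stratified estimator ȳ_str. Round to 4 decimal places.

3.2087

Var(ȳ_str) = Σₕ Wₕ²(1 − fₕ)sₕ²/nₕ with Wₕ = Nₕ/N, N = 28719.
County 4: Wₕ = 0.25923605; term = 0.25923605²·(1 − 0.06326394)·20060/471 = 2.681131.
County 3: Wₕ = 0.23521014; term = 0.23521014²·(1 − 0.10910437)·78500/737 = 5.2497797.
County 1: Wₕ = 0.50555381; term = 0.50555381²·(1 − 0.19202424)·31930/2788 = 2.3650442.
Sum = 10.295955.
SE = √(10.295955) = 3.2087.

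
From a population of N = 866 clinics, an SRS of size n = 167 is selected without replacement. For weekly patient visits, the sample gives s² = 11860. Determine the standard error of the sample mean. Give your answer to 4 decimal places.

Under SRS without replacement, Var(ȳ) = (1 − f)·s²/n with f = n/N = 167/866 = 0.19284065.
Var(ȳ) = (1 − 0.19284065)·11860/167 = 0.80715935·71.017964 = 57.322814.
SE(ȳ) = √(57.322814) = 7.5712.

7.5712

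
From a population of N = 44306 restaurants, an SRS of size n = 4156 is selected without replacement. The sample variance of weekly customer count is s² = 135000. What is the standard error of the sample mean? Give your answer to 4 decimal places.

5.4255

Under SRS without replacement, Var(ȳ) = (1 − f)·s²/n with f = n/N = 4156/44306 = 0.09380219.
Var(ȳ) = (1 − 0.09380219)·135000/4156 = 0.90619781·32.483157 = 29.436166.
SE(ȳ) = √(29.436166) = 5.4255.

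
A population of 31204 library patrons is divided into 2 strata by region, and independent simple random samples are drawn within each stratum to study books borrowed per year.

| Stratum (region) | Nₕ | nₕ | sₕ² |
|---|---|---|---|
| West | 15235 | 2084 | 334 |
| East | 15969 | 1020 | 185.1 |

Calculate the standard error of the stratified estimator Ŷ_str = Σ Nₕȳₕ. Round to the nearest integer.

8685

Var(Ŷ_str) = Σₕ Nₕ²(1 − fₕ)sₕ²/nₕ.
West: 15235²·(1 − 2084/15235)·334/2084 = 3.2110716 × 10^7.
East: 15969²·(1 − 1020/15969)·185.1/1020 = 4.3320764 × 10^7.
Sum = 7.543148 × 10^7.
SE = √(7.543148 × 10^7) = 8685.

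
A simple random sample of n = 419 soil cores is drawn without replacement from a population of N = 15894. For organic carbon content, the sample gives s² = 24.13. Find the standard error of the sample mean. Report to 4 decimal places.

0.2368

Under SRS without replacement, Var(ȳ) = (1 − f)·s²/n with f = n/N = 419/15894 = 0.02636215.
Var(ȳ) = (1 − 0.02636215)·24.13/419 = 0.97363785·0.057589499 = 0.056071316.
SE(ȳ) = √(0.056071316) = 0.2368.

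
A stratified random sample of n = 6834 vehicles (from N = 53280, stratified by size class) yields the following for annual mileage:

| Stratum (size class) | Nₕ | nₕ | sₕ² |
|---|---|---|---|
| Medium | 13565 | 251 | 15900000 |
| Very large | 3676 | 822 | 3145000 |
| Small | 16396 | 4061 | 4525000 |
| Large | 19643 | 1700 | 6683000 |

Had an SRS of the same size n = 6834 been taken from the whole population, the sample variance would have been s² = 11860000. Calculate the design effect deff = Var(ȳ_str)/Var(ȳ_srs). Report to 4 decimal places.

3.0484

Var(ȳ_str) = Σ Wₕ²(1−fₕ)sₕ²/nₕ with Wₕ = Nₕ/53280:
  Medium: (13565/53280)²·(1−251/13565)·15900000/251 = 4030.1696
  Very large: (3676/53280)²·(1−822/3676)·3145000/822 = 14.140015
  Small: (16396/53280)²·(1−4061/16396)·4525000/4061 = 79.384228
  Large: (19643/53280)²·(1−1700/19643)·6683000/1700 = 488.08671
  → Var(ȳ_str) = 4611.7806.
Var(ȳ_srs) = (1 − 6834/53280)·11860000/6834 = 1512.8428.
deff = 4611.7806 / 1512.8428 = 3.0484.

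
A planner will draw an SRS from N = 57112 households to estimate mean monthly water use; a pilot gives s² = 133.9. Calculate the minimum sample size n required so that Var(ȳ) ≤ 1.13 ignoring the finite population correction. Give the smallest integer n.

Without fpc, n₀ = s²/D = 133.9/1.13 = 118.4956.
Rounding up, n = 119.

119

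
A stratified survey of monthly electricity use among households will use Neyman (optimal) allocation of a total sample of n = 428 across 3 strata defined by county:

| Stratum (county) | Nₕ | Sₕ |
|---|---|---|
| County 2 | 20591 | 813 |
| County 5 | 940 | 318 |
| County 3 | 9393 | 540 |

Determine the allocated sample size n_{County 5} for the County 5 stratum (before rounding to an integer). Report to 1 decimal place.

Neyman allocation: nₕ = n·NₕSₕ / Σⱼ NⱼSⱼ.
Σ NⱼSⱼ = 20591·813 + 940·318 + 9393·540 = 2.2111623 × 10^7.
n_{County 5} = 428·940·318 / (2.2111623 × 10^7) = 5.8.

5.8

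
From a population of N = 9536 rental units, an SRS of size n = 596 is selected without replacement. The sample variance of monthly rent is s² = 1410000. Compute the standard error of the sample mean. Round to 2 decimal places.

47.09

Under SRS without replacement, Var(ȳ) = (1 − f)·s²/n with f = n/N = 596/9536 = 0.06250000.
Var(ȳ) = (1 − 0.06250000)·1410000/596 = 0.93750000·2365.7718 = 2217.9111.
SE(ȳ) = √(2217.9111) = 47.09.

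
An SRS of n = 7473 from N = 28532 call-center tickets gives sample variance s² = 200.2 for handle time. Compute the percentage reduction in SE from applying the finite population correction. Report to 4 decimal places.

14.0882

f = n/N = 7473/28532 = 0.26191644.
SE_no-fpc = √(s²/n) = 0.16367583; SE_fpc = √((1−f)s²/n) = 0.14061683.
Ratio = √(1−f) = 0.85911789. Reduction = 100·(1 − 0.85911789) = 14.0882%.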